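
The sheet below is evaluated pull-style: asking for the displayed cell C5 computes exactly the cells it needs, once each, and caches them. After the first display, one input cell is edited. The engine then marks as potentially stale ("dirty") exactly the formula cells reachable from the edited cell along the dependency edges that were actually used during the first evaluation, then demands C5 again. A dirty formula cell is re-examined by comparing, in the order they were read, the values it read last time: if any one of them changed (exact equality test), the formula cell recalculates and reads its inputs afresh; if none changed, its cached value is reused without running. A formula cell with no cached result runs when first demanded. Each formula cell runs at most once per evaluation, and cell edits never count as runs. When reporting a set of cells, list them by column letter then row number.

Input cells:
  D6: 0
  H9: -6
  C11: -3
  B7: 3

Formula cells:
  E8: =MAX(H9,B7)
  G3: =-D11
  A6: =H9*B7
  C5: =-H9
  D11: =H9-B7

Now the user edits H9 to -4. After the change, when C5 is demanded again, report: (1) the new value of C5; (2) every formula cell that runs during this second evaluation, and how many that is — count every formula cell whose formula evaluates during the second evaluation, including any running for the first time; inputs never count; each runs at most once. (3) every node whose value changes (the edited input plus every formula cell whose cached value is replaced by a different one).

First demand of the output computes:
  C5 = -(-6) = 6

After the edit, cleaning proceeds:
  C5: a read changed (H9 -6->-4) — executes, giving 4.

Demanding C5 again yields 4.
1 formula cells run: C5.
The nodes whose values change: C5, H9.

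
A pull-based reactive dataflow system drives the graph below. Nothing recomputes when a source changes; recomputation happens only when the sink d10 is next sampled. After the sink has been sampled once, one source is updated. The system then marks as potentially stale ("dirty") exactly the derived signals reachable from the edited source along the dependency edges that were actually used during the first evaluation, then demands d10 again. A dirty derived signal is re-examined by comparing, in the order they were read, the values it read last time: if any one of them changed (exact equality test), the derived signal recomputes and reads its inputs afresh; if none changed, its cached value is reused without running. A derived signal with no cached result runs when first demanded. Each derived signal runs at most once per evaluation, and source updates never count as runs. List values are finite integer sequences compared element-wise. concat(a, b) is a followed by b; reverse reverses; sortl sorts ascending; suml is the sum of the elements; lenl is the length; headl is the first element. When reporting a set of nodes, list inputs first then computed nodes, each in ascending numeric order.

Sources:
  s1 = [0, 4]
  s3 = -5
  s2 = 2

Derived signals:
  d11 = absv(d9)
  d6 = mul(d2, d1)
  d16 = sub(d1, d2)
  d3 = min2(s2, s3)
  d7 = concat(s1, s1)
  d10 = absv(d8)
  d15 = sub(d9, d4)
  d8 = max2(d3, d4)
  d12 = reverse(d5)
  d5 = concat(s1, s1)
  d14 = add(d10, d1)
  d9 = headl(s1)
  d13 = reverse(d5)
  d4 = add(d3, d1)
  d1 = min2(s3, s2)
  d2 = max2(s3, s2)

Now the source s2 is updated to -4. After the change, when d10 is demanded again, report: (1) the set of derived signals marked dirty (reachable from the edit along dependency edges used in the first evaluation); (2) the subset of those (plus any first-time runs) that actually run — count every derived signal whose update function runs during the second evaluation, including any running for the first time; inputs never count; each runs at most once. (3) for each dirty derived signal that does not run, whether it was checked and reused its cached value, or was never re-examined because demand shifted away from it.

First evaluation (everything demanded from the output):
  d1 = min2(-5, 2) = -5
  d3 = min2(2, -5) = -5
  d4 = add(-5, -5) = -10
  d8 = max2(-5, -10) = -5
  d10 = absv(-5) = 5

Propagation after the edit:
  d1: runs — s2 2->-4; result -5 (same value as before).
  d3: runs — s2 2->-4; result -5 (same value as before).
  d4: checked — values it read are unchanged (d3 unchanged, d1 unchanged); reused cached -10 without running.
  d8: checked — values it read are unchanged (d3 unchanged, d4 unchanged); reused cached -5 without running.
  d10: checked — values it read are unchanged (d8 unchanged); reused cached 5 without running.

Key observation: the cutoff stops propagation at d4 — its inputs' values are unchanged, so it reuses its cache.

Marked dirty: d1, d3, d4, d8, d10.
Derived signals that run: d1, d3 — 2 in total.
Checked but reused from cache: d4, d8, d10.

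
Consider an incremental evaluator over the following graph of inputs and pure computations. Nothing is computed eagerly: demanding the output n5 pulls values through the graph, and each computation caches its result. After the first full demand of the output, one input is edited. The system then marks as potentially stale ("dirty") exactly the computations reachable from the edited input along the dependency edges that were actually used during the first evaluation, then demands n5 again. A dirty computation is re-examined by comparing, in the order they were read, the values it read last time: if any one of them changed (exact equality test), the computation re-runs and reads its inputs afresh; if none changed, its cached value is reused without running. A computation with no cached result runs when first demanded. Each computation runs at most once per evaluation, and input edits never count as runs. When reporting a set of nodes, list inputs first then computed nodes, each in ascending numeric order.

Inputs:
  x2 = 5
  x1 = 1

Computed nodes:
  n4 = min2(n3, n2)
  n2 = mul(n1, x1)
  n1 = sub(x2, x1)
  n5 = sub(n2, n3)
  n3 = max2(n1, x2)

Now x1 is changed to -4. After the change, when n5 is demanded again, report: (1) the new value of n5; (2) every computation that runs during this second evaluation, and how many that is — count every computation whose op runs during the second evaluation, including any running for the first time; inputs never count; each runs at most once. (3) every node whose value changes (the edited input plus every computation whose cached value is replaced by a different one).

Initial pass — values computed on the first demand:
  n1 = sub(5, 1) = 4
  n2 = mul(4, 1) = 4
  n3 = max2(4, 5) = 5
  n5 = sub(4, 5) = -1

Second demand — change propagation:
  n1: re-runs because x1 1->-4; new result 9.
  n2: re-runs because n1 4->9; x1 1->-4; new result -36.
  n3: re-runs because n1 4->9; new result 9.
  n5: re-runs because n2 4->-36; n3 5->9; new result -45.

n5 now evaluates to -45.
Run set: n1, n2, n3, n5 (4 run).
Changed values: x1, n1, n2, n3, n5.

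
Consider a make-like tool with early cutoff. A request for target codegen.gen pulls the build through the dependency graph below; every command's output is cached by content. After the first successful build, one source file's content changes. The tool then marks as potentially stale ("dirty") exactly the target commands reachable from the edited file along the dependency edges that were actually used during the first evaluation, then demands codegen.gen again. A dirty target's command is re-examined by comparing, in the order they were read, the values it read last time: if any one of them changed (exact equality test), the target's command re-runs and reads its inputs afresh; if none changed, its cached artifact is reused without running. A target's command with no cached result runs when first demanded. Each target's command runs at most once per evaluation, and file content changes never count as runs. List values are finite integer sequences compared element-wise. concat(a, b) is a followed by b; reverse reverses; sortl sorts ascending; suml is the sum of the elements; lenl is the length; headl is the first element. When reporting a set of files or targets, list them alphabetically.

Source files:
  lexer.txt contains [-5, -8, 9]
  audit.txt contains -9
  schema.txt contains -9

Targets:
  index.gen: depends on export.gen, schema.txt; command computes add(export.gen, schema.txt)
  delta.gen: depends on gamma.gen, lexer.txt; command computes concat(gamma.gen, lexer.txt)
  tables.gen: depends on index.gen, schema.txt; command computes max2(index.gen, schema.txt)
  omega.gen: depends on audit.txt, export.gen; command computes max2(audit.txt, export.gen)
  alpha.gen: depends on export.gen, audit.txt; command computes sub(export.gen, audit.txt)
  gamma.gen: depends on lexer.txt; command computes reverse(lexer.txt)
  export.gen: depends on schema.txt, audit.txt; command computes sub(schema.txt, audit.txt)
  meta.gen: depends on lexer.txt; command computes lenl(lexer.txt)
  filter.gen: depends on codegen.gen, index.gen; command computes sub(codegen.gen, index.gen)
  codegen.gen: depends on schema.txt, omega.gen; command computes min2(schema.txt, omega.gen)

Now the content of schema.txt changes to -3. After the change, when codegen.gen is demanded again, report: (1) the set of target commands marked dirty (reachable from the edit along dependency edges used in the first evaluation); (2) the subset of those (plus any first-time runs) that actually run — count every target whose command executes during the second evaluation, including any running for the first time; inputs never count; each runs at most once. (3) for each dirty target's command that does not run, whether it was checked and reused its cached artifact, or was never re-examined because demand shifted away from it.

The edit dirties: codegen.gen, export.gen, omega.gen.
3 target commands run: codegen.gen, export.gen, omega.gen.
No dirty target's command escaped a run.

First demand of the output computes:
  export.gen = sub(-9, -9) = 0
  omega.gen = max2(-9, 0) = 0
  codegen.gen = min2(-9, 0) = -9

After the edit, cleaning proceeds:
  export.gen: a read changed (schema.txt -9->-3) — executes, giving 6.
  omega.gen: a read changed (export.gen 0->6) — executes, giving 6.
  codegen.gen: a read changed (schema.txt -9->-3; omega.gen 0->6) — executes, giving -3.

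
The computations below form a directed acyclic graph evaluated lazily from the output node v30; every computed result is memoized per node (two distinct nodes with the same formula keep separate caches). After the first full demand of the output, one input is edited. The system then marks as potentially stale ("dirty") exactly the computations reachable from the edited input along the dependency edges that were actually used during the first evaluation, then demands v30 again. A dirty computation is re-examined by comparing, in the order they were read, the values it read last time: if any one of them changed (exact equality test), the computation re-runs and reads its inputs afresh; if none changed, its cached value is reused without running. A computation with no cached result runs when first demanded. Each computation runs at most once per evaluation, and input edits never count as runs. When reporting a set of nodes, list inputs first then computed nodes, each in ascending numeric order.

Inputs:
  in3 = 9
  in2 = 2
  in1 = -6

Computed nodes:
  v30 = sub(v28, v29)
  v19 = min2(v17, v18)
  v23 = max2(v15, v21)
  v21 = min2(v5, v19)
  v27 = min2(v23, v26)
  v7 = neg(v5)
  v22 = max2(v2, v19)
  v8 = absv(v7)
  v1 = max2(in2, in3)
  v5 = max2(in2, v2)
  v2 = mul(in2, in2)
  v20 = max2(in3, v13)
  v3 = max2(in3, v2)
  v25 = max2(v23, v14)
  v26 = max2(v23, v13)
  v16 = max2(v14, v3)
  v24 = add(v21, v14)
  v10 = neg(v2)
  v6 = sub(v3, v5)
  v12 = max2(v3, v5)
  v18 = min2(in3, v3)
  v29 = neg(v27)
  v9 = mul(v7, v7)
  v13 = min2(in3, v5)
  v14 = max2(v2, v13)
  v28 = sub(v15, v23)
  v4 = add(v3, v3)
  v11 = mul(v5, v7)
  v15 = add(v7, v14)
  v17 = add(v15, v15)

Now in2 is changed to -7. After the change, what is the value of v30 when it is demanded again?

Demanding v30 again yields 0.
Note where the cutoff bites: v17 is checked, finds nothing changed, and keeps its cache.

First demand of the output computes:
  v2 = mul(2, 2) = 4
  v3 = max2(9, 4) = 9
  v5 = max2(2, 4) = 4
  v7 = neg(4) = -4
  v13 = min2(9, 4) = 4
  v14 = max2(4, 4) = 4
  v15 = add(-4, 4) = 0
  v17 = add(0, 0) = 0
  v18 = min2(9, 9) = 9
  v19 = min2(0, 9) = 0
  v21 = min2(4, 0) = 0
  v23 = max2(0, 0) = 0
  v26 = max2(0, 4) = 4
  v27 = min2(0, 4) = 0
  v28 = sub(0, 0) = 0
  v29 = neg(0) = 0
  v30 = sub(0, 0) = 0

After the edit, cleaning proceeds:
  v2: a read changed (in2 2->-7; in2 2->-7) — executes, giving 49.
  v3: a read changed (v2 4->49) — executes, giving 49.
  v5: a read changed (in2 2->-7; v2 4->49) — executes, giving 49.
  v7: a read changed (v5 4->49) — executes, giving -49.
  v13: a read changed (v5 4->49) — executes, giving 9.
  v14: a read changed (v2 4->49; v13 4->9) — executes, giving 49.
  v15: a read changed (v7 -4->-49; v14 4->49) — executes, giving 0 — identical to its old value.
  v17: dirty, but its reads are unchanged (v15 unchanged, v15 unchanged); cached 0 stands.
  v18: a read changed (v3 9->49) — executes, giving 9 — identical to its old value.
  v19: dirty, but its reads are unchanged (v17 unchanged, v18 unchanged); cached 0 stands.
  v21: a read changed (v5 4->49) — executes, giving 0 — identical to its old value.
  v23: dirty, but its reads are unchanged (v15 unchanged, v21 unchanged); cached 0 stands.
  v26: a read changed (v13 4->9) — executes, giving 9.
  v27: a read changed (v26 4->9) — executes, giving 0 — identical to its old value.
  v28: dirty, but its reads are unchanged (v15 unchanged, v23 unchanged); cached 0 stands.
  v29: dirty, but its reads are unchanged (v27 unchanged); cached 0 stands.
  v30: dirty, but its reads are unchanged (v28 unchanged, v29 unchanged); cached 0 stands.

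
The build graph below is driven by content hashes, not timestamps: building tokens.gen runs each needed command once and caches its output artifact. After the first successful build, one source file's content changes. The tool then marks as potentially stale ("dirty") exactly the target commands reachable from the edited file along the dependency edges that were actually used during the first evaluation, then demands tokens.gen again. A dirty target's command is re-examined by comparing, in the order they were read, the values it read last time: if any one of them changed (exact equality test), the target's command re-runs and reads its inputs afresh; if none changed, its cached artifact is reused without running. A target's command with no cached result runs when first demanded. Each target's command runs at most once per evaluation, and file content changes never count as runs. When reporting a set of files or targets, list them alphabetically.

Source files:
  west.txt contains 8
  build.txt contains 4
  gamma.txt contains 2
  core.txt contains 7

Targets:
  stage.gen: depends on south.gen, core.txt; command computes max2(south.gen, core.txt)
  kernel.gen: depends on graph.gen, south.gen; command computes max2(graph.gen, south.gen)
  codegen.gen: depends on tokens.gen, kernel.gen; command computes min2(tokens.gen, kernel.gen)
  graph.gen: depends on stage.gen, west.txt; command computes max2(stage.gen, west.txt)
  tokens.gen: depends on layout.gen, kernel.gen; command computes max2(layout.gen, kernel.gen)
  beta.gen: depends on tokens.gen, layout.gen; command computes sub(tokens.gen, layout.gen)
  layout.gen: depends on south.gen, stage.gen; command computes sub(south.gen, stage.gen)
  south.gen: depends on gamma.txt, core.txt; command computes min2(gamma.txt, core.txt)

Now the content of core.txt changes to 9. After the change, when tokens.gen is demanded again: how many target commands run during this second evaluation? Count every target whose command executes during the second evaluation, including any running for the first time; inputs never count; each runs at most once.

Run set: graph.gen, kernel.gen, layout.gen, south.gen, stage.gen, tokens.gen (6 run).

Initial pass — values computed on the first demand:
  south.gen = min2(2, 7) = 2
  stage.gen = max2(2, 7) = 7
  graph.gen = max2(7, 8) = 8
  kernel.gen = max2(8, 2) = 8
  layout.gen = sub(2, 7) = -5
  tokens.gen = max2(-5, 8) = 8

Second demand — change propagation:
  south.gen: re-runs because core.txt 7->9; new result 2 (unchanged).
  stage.gen: re-runs because core.txt 7->9; new result 9.
  graph.gen: re-runs because stage.gen 7->9; new result 9.
  kernel.gen: re-runs because graph.gen 8->9; new result 9.
  layout.gen: re-runs because stage.gen 7->9; new result -7.
  tokens.gen: re-runs because layout.gen -5->-7; kernel.gen 8->9; new result 9.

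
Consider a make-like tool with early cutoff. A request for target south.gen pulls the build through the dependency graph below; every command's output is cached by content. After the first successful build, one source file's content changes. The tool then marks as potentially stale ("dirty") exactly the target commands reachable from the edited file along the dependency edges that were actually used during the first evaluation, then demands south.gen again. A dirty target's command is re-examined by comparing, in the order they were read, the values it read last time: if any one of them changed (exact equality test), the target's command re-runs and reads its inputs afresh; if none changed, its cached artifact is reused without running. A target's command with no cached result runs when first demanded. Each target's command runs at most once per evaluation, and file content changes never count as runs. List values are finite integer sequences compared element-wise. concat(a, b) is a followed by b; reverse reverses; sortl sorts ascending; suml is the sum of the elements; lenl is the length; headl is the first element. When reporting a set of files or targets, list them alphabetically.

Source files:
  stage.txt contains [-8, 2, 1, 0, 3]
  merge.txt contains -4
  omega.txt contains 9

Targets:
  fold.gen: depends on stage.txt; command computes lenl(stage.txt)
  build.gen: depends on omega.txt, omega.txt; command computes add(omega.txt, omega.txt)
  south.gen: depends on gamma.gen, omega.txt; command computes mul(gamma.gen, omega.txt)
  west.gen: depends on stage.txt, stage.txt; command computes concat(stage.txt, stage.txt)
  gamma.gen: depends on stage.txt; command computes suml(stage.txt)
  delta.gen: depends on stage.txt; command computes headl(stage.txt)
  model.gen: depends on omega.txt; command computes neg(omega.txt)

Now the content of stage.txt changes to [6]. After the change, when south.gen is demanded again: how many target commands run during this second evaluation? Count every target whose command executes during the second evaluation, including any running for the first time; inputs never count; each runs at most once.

First demand of the output computes:
  gamma.gen = suml([-8, 2, 1, 0, 3]) = -2
  south.gen = mul(-2, 9) = -18

After the edit, cleaning proceeds:
  gamma.gen: a read changed (stage.txt [-8, 2, 1, 0, 3]->[6]) — executes, giving 6.
  south.gen: a read changed (gamma.gen -2->6) — executes, giving 54.

2 target commands run: gamma.gen, south.gen.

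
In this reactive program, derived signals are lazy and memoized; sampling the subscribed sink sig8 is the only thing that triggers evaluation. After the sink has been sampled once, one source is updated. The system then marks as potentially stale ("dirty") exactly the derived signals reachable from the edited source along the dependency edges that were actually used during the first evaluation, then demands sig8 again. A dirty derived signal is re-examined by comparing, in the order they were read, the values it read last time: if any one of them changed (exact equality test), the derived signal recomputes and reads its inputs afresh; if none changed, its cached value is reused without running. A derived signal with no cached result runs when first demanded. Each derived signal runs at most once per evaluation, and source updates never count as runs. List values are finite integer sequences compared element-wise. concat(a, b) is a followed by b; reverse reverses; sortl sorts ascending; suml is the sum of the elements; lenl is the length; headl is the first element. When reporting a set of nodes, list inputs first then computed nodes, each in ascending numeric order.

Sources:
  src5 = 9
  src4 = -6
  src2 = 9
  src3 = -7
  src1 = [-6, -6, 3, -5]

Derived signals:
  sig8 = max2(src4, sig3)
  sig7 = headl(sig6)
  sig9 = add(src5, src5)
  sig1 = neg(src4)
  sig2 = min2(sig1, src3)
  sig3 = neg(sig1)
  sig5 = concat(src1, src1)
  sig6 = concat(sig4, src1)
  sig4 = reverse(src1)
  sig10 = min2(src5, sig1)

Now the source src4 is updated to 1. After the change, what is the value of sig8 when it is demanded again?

Demanding sig8 again yields 1.

First demand of the output computes:
  sig1 = neg(-6) = 6
  sig3 = neg(6) = -6
  sig8 = max2(-6, -6) = -6

After the edit, cleaning proceeds:
  sig1: a read changed (src4 -6->1) — executes, giving -1.
  sig3: a read changed (sig1 6->-1) — executes, giving 1.
  sig8: a read changed (src4 -6->1; sig3 -6->1) — executes, giving 1.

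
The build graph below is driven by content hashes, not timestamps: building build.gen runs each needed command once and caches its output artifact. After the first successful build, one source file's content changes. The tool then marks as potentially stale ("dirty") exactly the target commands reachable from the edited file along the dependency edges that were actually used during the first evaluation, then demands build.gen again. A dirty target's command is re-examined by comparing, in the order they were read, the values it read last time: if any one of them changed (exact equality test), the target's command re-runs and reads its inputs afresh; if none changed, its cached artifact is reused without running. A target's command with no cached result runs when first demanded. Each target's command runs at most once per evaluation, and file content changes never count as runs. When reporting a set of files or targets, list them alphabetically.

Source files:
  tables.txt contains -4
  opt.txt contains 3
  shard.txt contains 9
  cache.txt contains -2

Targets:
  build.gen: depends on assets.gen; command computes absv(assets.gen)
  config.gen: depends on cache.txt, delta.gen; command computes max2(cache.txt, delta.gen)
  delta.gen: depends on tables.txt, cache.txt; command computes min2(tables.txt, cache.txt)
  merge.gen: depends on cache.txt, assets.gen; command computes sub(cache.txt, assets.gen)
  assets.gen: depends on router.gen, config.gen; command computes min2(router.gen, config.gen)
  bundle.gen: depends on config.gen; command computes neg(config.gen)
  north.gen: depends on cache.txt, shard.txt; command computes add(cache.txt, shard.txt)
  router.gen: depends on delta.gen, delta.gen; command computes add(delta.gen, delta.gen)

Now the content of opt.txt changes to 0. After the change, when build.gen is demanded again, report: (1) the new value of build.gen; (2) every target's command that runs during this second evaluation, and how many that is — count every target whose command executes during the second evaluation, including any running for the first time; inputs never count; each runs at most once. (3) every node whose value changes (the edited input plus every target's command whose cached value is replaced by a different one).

build.gen now evaluates to 8.
Run set: none (0 run).
Changed values: opt.txt.
The important point: nothing the output needs ever reads opt.txt, so the edit is invisible to it.

Initial pass — values computed on the first demand:
  delta.gen = min2(-4, -2) = -4
  config.gen = max2(-2, -4) = -2
  router.gen = add(-4, -4) = -8
  assets.gen = min2(-8, -2) = -8
  build.gen = absv(-8) = 8

Second demand — change propagation:
  no demanded computation ever read opt.txt, so the edit dirties nothing and nothing runs.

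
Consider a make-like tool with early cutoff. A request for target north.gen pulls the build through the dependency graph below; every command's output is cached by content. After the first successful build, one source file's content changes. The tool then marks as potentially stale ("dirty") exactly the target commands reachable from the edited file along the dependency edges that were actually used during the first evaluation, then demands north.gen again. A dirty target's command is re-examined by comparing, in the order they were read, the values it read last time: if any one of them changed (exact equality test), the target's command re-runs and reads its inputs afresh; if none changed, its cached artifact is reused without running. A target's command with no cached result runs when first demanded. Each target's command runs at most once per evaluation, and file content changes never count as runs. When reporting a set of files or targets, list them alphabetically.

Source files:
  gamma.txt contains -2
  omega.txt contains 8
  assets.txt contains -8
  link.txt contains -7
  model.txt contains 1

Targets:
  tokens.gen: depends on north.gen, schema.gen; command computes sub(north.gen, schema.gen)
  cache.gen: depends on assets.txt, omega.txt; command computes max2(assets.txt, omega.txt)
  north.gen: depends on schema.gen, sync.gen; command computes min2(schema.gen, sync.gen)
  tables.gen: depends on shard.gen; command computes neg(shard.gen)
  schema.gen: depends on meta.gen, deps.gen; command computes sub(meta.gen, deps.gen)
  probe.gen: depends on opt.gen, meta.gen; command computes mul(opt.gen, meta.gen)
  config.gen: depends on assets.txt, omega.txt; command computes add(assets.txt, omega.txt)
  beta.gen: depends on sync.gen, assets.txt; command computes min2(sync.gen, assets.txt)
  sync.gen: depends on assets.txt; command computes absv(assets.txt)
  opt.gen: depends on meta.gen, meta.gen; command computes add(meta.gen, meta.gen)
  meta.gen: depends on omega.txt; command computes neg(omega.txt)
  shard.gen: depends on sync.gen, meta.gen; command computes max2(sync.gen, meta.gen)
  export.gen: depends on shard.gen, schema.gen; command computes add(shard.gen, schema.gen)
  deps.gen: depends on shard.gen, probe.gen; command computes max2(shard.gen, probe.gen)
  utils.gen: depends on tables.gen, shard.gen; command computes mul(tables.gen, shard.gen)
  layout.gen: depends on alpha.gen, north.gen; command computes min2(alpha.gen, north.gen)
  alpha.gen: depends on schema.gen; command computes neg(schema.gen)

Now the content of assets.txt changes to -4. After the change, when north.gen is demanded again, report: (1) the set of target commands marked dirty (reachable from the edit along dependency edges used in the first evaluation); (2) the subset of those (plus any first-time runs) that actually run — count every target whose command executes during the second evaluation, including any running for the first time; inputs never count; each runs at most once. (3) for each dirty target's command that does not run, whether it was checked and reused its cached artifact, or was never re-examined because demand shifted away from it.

The edit dirties: deps.gen, north.gen, schema.gen, shard.gen, sync.gen.
4 target commands run: deps.gen, north.gen, shard.gen, sync.gen.
Cache hits after checking: schema.gen.
Note where the cutoff bites: schema.gen is checked, finds nothing changed, and keeps its cache.

First demand of the output computes:
  meta.gen = neg(8) = -8
  opt.gen = add(-8, -8) = -16
  probe.gen = mul(-16, -8) = 128
  sync.gen = absv(-8) = 8
  shard.gen = max2(8, -8) = 8
  deps.gen = max2(8, 128) = 128
  schema.gen = sub(-8, 128) = -136
  north.gen = min2(-136, 8) = -136

After the edit, cleaning proceeds:
  sync.gen: a read changed (assets.txt -8->-4) — executes, giving 4.
  shard.gen: a read changed (sync.gen 8->4) — executes, giving 4.
  deps.gen: a read changed (shard.gen 8->4) — executes, giving 128 — identical to its old value.
  schema.gen: dirty, but its reads are unchanged (meta.gen unchanged, deps.gen unchanged); cached -136 stands.
  north.gen: a read changed (sync.gen 8->4) — executes, giving -136 — identical to its old value.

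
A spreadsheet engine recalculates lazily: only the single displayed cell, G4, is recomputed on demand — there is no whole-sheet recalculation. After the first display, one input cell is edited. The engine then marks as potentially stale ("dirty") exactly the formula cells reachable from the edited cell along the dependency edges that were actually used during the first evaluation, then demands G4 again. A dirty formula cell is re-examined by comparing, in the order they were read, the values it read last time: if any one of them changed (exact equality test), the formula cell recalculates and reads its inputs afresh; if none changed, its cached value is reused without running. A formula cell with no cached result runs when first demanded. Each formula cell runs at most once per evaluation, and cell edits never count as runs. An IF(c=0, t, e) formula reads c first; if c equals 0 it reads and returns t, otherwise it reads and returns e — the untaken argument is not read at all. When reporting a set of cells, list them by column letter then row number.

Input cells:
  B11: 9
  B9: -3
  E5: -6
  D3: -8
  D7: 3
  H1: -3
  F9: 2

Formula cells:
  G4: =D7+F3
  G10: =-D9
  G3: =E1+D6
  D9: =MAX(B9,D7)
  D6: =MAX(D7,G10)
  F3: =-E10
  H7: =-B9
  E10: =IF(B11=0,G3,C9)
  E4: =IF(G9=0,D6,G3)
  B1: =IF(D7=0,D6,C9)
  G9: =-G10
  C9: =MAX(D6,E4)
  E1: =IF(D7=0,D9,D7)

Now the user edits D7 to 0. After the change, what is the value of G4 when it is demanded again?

First evaluation (everything demanded from the output):
  D9 = MAX(-3, 3) = 3
  E1 = IF(D7=0: D7=3 -> else branch D7) = 3
  G10 = -(3) = -3
  D6 = MAX(3, -3) = 3
  G3 = 3 + 3 = 6
  G9 = -(-3) = 3
  E4 = IF(G9=0: G9=3 -> else branch G3) = 6
  C9 = MAX(3, 6) = 6
  E10 = IF(B11=0: B11=9 -> else branch C9) = 6
  F3 = -(6) = -6
  G4 = 3 + -6 = -3

Propagation after the edit:
  D9: runs — D7 3->0; result 0.
  E1: marked dirty but never re-examined — demand shifted away from it.
  G10: runs — D9 3->0; result 0.
  D6: runs — D7 3->0; G10 -3->0; result 0.
  G3: marked dirty but never re-examined — demand shifted away from it.
  G9: runs — G10 -3->0; result 0.
  E4: runs — G9 3->0; result 0.
  C9: runs — D6 3->0; E4 6->0; result 0.
  E10: runs — C9 6->0; result 0.
  F3: runs — E10 6->0; result 0.
  G4: runs — D7 3->0; F3 -6->0; result 0.

Key observation: a condition flipped, so demand moved to the other branch — E1, G3 are never re-examined.

New value of G4: 0.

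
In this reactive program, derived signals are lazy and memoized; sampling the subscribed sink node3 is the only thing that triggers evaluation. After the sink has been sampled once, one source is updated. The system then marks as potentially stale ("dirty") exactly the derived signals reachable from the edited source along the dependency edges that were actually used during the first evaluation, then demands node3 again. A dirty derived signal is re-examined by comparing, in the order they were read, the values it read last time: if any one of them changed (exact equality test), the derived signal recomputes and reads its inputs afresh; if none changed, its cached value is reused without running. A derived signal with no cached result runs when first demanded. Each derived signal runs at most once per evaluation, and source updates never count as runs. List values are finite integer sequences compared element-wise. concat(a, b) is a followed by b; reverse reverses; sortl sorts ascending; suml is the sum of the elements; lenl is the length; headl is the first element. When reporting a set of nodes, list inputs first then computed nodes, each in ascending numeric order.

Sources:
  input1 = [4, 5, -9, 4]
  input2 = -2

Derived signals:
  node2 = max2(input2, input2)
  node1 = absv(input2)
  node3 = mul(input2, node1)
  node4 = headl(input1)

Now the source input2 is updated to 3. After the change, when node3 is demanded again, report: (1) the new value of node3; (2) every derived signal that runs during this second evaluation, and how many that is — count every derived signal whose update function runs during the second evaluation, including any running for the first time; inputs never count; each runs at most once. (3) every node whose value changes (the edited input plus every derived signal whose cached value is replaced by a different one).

Demanding node3 again yields 9.
2 derived signals run: node1, node3.
The nodes whose values change: input2, node1, node3.

First demand of the output computes:
  node1 = absv(-2) = 2
  node3 = mul(-2, 2) = -4

After the edit, cleaning proceeds:
  node1: a read changed (input2 -2->3) — executes, giving 3.
  node3: a read changed (input2 -2->3; node1 2->3) — executes, giving 9.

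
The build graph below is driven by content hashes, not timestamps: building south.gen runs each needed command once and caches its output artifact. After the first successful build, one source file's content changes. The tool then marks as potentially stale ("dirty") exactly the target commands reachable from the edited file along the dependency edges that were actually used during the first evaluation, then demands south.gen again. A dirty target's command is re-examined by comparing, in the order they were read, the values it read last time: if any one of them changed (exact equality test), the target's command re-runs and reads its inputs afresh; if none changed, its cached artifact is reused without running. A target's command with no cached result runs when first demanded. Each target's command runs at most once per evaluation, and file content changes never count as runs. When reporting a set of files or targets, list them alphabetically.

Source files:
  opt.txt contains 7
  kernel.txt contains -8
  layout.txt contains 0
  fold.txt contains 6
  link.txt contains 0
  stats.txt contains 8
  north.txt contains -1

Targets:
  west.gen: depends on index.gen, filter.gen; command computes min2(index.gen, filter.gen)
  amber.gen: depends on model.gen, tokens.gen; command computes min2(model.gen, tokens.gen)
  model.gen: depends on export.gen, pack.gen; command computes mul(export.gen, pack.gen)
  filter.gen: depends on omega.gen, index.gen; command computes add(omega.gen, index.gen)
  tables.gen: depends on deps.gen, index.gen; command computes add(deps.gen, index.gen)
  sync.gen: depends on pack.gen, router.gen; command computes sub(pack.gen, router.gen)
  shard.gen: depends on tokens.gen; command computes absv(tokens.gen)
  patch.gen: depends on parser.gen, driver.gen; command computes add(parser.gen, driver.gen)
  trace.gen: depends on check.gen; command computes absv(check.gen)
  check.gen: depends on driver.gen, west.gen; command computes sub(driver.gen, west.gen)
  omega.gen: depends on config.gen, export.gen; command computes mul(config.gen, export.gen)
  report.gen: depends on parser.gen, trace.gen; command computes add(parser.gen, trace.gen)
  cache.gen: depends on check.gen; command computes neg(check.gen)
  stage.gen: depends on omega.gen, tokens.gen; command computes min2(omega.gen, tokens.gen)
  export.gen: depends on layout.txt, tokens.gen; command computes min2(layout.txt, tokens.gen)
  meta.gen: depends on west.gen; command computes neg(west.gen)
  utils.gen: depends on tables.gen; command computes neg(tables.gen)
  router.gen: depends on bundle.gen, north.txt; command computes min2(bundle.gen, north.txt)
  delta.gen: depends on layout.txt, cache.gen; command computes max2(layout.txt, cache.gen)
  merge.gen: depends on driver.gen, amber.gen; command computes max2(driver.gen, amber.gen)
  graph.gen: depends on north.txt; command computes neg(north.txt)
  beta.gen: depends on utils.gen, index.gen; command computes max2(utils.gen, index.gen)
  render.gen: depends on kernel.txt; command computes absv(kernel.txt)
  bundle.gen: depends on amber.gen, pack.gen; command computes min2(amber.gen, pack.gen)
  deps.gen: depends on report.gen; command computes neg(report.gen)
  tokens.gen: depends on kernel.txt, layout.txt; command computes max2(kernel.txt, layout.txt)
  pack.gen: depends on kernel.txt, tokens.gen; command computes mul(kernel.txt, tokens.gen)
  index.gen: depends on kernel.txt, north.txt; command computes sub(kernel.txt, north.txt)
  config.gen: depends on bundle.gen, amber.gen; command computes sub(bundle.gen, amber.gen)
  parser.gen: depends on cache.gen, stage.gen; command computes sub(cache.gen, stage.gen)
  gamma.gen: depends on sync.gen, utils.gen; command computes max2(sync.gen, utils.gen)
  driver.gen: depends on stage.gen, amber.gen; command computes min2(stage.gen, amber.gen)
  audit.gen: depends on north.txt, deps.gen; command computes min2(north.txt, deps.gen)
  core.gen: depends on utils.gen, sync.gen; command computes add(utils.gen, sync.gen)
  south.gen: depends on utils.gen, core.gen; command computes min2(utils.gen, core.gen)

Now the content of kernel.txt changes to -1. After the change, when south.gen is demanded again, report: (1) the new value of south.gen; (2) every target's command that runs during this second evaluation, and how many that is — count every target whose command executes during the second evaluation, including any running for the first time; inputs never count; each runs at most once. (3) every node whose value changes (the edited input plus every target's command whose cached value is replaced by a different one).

Initial pass — values computed on the first demand:
  index.gen = sub(-8, -1) = -7
  tokens.gen = max2(-8, 0) = 0
  export.gen = min2(0, 0) = 0
  pack.gen = mul(-8, 0) = 0
  model.gen = mul(0, 0) = 0
  amber.gen = min2(0, 0) = 0
  bundle.gen = min2(0, 0) = 0
  config.gen = sub(0, 0) = 0
  omega.gen = mul(0, 0) = 0
  filter.gen = add(0, -7) = -7
  router.gen = min2(0, -1) = -1
  stage.gen = min2(0, 0) = 0
  driver.gen = min2(0, 0) = 0
  sync.gen = sub(0, -1) = 1
  west.gen = min2(-7, -7) = -7
  check.gen = sub(0, -7) = 7
  cache.gen = neg(7) = -7
  parser.gen = sub(-7, 0) = -7
  trace.gen = absv(7) = 7
  report.gen = add(-7, 7) = 0
  deps.gen = neg(0) = 0
  tables.gen = add(0, -7) = -7
  utils.gen = neg(-7) = 7
  core.gen = add(7, 1) = 8
  south.gen = min2(7, 8) = 7

Second demand — change propagation:
  index.gen: re-runs because kernel.txt -8->-1; new result 0.
  tokens.gen: re-runs because kernel.txt -8->-1; new result 0 (unchanged).
  export.gen: re-examined; everything it read last time is the same (layout.txt unchanged, tokens.gen unchanged) — cache 0 kept, no run.
  pack.gen: re-runs because kernel.txt -8->-1; new result 0 (unchanged).
  model.gen: re-examined; everything it read last time is the same (export.gen unchanged, pack.gen unchanged) — cache 0 kept, no run.
  amber.gen: re-examined; everything it read last time is the same (model.gen unchanged, tokens.gen unchanged) — cache 0 kept, no run.
  bundle.gen: re-examined; everything it read last time is the same (amber.gen unchanged, pack.gen unchanged) — cache 0 kept, no run.
  config.gen: re-examined; everything it read last time is the same (bundle.gen unchanged, amber.gen unchanged) — cache 0 kept, no run.
  omega.gen: re-examined; everything it read last time is the same (config.gen unchanged, export.gen unchanged) — cache 0 kept, no run.
  filter.gen: re-runs because index.gen -7->0; new result 0.
  router.gen: re-examined; everything it read last time is the same (bundle.gen unchanged, north.txt unchanged) — cache -1 kept, no run.
  stage.gen: re-examined; everything it read last time is the same (omega.gen unchanged, tokens.gen unchanged) — cache 0 kept, no run.
  driver.gen: re-examined; everything it read last time is the same (stage.gen unchanged, amber.gen unchanged) — cache 0 kept, no run.
  sync.gen: re-examined; everything it read last time is the same (pack.gen unchanged, router.gen unchanged) — cache 1 kept, no run.
  west.gen: re-runs because index.gen -7->0; filter.gen -7->0; new result 0.
  check.gen: re-runs because west.gen -7->0; new result 0.
  cache.gen: re-runs because check.gen 7->0; new result 0.
  parser.gen: re-runs because cache.gen -7->0; new result 0.
  trace.gen: re-runs because check.gen 7->0; new result 0.
  report.gen: re-runs because parser.gen -7->0; trace.gen 7->0; new result 0 (unchanged).
  deps.gen: re-examined; everything it read last time is the same (report.gen unchanged) — cache 0 kept, no run.
  tables.gen: re-runs because index.gen -7->0; new result 0.
  utils.gen: re-runs because tables.gen -7->0; new result 0.
  core.gen: re-runs because utils.gen 7->0; new result 1.
  south.gen: re-runs because utils.gen 7->0; core.gen 8->1; new result 0.

The important point: at export.gen every value read last time is unchanged, so the dirty flag clears without a run.

south.gen now evaluates to 0.
Run set: cache.gen, check.gen, core.gen, filter.gen, index.gen, pack.gen, parser.gen, report.gen, south.gen, tables.gen, tokens.gen, trace.gen, utils.gen, west.gen (14 run).
Changed values: cache.gen, check.gen, core.gen, filter.gen, index.gen, kernel.txt, parser.gen, south.gen, tables.gen, trace.gen, utils.gen, west.gen.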